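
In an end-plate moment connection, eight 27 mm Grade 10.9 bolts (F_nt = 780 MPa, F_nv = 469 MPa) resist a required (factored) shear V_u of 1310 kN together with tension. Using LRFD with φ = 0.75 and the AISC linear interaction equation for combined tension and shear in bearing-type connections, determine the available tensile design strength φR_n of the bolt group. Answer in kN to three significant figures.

A_b = π·27²/4 = 572.6 mm²; f_rv = 1310 × 1000 / (8 × 572.6) = 286 MPa.
F'_nt = 1.3 F_nt − (F_nt / φF_nv) f_rv = 1.3·780 − (780/(0.75·469))·286 = 379.8 MPa, capped at F_nt → F'_nt = 379.8 MPa.
R_n = F'_nt · A_b · n = 379.8 × 572.6 × 8 / 1000 = 1740 kN.
Design strength φR_n = 0.75 × 1740 = 1300 kN.

1300 kN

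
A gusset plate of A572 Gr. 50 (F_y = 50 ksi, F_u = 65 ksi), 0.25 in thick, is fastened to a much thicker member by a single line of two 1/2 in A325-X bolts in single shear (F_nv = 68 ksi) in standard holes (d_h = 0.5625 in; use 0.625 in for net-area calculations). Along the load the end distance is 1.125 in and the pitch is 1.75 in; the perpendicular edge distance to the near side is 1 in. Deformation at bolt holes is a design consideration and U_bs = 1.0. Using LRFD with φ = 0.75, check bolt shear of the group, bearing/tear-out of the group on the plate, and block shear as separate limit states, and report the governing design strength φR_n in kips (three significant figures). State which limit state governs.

20 kips (bolt shear governs)

Bolt shear: A_b = π·0.5²/4 = 0.1963 in²; R_n = 68 × 0.1963 × 2 × 1 = 26.7 kips → 0.75 × 26.7 = 20 kips.
Bearing: edge l_c = 0.8438, r_n = 16.45 kips; interior l_c = 1.188, r_n = 19.5 kips; R_n = 16.45 + 1·19.5 = 35.95 kips → 27 kips.
Block shear: A_gv = 0.7188, A_nv = 0.4844, A_nt = 0.1719 in²; R_n = min(0.6F_uA_nv, 0.6F_yA_gv) + U_bs·F_u·A_nt = 30.06 kips → 22.5 kips.
Bolt shear governs: 20 kips.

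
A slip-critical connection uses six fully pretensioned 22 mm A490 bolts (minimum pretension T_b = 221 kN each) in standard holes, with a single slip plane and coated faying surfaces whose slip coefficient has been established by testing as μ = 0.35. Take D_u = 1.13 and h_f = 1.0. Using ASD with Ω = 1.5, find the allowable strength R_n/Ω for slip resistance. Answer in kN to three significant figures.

350 kN

R_n = μ · D_u · h_f · T_b · n_s · n_b = 0.35 × 1.13 × 1.0 × 221 × 1 × 6 = 524.4 kN.
Allowable strength R_n/Ω = 524.4 / 1.5 = 350 kN.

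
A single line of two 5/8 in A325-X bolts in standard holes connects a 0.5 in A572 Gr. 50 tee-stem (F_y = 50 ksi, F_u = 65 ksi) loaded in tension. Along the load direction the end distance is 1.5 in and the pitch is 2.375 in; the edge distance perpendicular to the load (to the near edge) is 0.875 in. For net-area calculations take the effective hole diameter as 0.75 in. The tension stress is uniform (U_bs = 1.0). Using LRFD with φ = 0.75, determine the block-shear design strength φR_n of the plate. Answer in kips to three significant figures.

Shear plane L_v = 1.5 + 1·2.375 = 3.875 in; A_gv = 3.875 × 0.5 = 1.938 in².
A_nv = (3.875 − 1.5·0.75) × 0.5 = 1.375 in².
A_nt = (0.875 − 0.5·0.75) × 0.5 = 0.25 in².
0.6 F_u A_nv = 53.62 kips; 0.6 F_y A_gv = 58.12 kips → shear rupture governs the shear term.
R_n = 53.62 + 1.0 × 65 × 0.25 = 69.88 kips.
Design strength φR_n = 0.75 × 69.88 = 52.4 kips.

52.4 kips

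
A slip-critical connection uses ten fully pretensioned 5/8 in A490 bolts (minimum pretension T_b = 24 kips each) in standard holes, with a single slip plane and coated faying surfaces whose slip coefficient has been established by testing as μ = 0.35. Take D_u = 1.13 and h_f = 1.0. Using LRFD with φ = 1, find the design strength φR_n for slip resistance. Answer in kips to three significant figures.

94.9 kips

R_n = μ · D_u · h_f · T_b · n_s · n_b = 0.35 × 1.13 × 1.0 × 24 × 1 × 10 = 94.92 kips.
Design strength φR_n = 1 × 94.92 = 94.9 kips.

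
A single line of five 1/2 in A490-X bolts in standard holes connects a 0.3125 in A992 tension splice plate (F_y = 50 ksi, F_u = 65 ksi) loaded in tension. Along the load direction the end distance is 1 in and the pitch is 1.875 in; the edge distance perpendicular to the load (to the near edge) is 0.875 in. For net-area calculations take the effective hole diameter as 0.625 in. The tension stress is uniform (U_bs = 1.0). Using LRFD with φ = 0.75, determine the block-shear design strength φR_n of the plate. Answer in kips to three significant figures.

Shear plane L_v = 1 + 4·1.875 = 8.5 in; A_gv = 8.5 × 0.3125 = 2.656 in².
A_nv = (8.5 − 4.5·0.625) × 0.3125 = 1.777 in².
A_nt = (0.875 − 0.5·0.625) × 0.3125 = 0.1758 in².
0.6 F_u A_nv = 69.32 kips; 0.6 F_y A_gv = 79.69 kips → shear rupture governs the shear term.
R_n = 69.32 + 1.0 × 65 × 0.1758 = 80.74 kips.
Design strength φR_n = 0.75 × 80.74 = 60.6 kips.

60.6 kips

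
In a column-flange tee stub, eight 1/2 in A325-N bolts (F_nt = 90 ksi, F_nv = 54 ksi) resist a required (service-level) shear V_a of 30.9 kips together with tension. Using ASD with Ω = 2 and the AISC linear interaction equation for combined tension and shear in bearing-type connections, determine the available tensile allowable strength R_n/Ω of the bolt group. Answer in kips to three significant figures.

40.4 kips

A_b = π·0.5²/4 = 0.1963 in²; f_rv = 30.9 / (8 × 0.1963) = 19.67 ksi.
F'_nt = 1.3 F_nt − (Ω F_nt / F_nv) f_rv = 1.3·90 − (2·90/54)·19.67 = 51.43 ksi, capped at F_nt → F'_nt = 51.43 ksi.
R_n = F'_nt · A_b · n = 51.43 × 0.1963 × 8 = 80.78 kips.
Allowable strength R_n/Ω = 80.78 / 2 = 40.4 kips.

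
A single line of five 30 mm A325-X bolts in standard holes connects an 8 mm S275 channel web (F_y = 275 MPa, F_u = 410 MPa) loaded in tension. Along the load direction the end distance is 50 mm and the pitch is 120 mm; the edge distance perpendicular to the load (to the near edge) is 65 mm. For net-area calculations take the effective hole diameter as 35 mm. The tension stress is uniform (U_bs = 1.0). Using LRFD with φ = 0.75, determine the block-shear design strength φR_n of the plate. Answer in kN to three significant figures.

642 kN

Shear plane L_v = 50 + 4·120 = 530 mm; A_gv = 530 × 8 = 4240 mm².
A_nv = (530 − 4.5·35) × 8 = 2980 mm².
A_nt = (65 − 0.5·35) × 8 = 380 mm².
0.6 F_u A_nv = 733.1 kN; 0.6 F_y A_gv = 699.6 kN → shear yielding governs the shear term.
R_n = 699.6 + 1.0 × 410 × 380 / 1000 = 855.4 kN.
Design strength φR_n = 0.75 × 855.4 = 642 kN.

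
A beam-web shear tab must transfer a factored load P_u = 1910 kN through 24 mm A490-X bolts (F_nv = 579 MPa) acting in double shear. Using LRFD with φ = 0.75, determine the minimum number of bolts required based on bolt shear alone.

5 bolts

A_b = π·24²/4 = 452.4 mm².
Per-bolt design strength φR_n = 0.75 × 579 × 452.4 × 2 / 1000 = 392.9 kN.
n ≥ 1910 / 392.9 = 4.861 → use 5 bolts.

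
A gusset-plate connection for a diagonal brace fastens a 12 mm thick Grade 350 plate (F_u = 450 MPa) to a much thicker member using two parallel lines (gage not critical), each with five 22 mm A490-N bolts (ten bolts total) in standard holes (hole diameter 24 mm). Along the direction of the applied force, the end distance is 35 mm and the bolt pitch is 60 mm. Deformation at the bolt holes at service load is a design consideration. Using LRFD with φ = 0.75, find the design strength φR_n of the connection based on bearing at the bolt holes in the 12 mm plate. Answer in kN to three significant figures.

Per bolt r_n = 1.2 l_c t F_u ≤ 2.4 d t F_u; upper limit = 2.4 × 22 × 12 × 450 / 1000 = 285.1 kN.
Edge bolt: l_c = 35 − 24/2 = 23 mm → 1.2 × 23 × 12 × 450 / 1000 = 149 → r_n = 149 kN.
Interior bolts: l_c = 60 − 24 = 36 mm → 1.2 × 36 × 12 × 450 / 1000 = 233.3 → r_n = 233.3 kN.
R_n = 2 × 149 + 8 × 233.3 = 2164 kN.
Design strength φR_n = 0.75 × 2164 = 1620 kN.

1620 kN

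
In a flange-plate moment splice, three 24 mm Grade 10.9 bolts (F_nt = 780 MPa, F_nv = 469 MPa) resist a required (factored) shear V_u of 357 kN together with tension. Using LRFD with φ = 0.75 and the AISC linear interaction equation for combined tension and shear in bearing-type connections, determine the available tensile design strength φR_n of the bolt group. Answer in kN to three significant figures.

438 kN

A_b = π·24²/4 = 452.4 mm²; f_rv = 357 × 1000 / (3 × 452.4) = 263 MPa.
F'_nt = 1.3 F_nt − (F_nt / φF_nv) f_rv = 1.3·780 − (780/(0.75·469))·263 = 430.7 MPa, capped at F_nt → F'_nt = 430.7 MPa.
R_n = F'_nt · A_b · n = 430.7 × 452.4 × 3 / 1000 = 584.5 kN.
Design strength φR_n = 0.75 × 584.5 = 438 kN.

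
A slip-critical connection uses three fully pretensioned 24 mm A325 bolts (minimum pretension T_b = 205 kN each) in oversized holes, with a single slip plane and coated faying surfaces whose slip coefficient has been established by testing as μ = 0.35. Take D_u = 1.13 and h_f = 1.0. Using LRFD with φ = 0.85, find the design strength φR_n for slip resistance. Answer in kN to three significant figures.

R_n = μ · D_u · h_f · T_b · n_s · n_b = 0.35 × 1.13 × 1.0 × 205 × 1 × 3 = 243.2 kN.
Design strength φR_n = 0.85 × 243.2 = 207 kN.

207 kN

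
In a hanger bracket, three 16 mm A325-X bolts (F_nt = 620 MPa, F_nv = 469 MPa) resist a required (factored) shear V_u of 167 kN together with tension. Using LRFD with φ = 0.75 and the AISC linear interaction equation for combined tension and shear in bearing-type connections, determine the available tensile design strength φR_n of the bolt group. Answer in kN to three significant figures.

144 kN

A_b = π·16²/4 = 201.1 mm²; f_rv = 167 × 1000 / (3 × 201.1) = 276.9 MPa.
F'_nt = 1.3 F_nt − (F_nt / φF_nv) f_rv = 1.3·620 − (620/(0.75·469))·276.9 = 318 MPa, capped at F_nt → F'_nt = 318 MPa.
R_n = F'_nt · A_b · n = 318 × 201.1 × 3 / 1000 = 191.8 kN.
Design strength φR_n = 0.75 × 191.8 = 144 kN.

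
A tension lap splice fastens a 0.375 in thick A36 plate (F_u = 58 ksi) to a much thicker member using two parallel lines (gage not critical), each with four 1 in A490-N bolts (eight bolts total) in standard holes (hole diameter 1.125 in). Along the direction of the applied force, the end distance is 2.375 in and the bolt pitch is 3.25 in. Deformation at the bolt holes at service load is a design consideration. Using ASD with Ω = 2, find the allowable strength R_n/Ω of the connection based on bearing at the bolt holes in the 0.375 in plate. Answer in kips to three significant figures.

Per bolt r_n = 1.2 l_c t F_u ≤ 2.4 d t F_u; upper limit = 2.4 × 1 × 0.375 × 58 = 52.2 kips.
Edge bolt: l_c = 2.375 − 1.125/2 = 1.812 in → 1.2 × 1.812 × 0.375 × 58 = 47.31 → r_n = 47.31 kips.
Interior bolts: l_c = 3.25 − 1.125 = 2.125 in → 1.2 × 2.125 × 0.375 × 58 = 55.46 → r_n = 52.2 kips.
R_n = 2 × 47.31 + 6 × 52.2 = 407.8 kips.
Allowable strength R_n/Ω = 407.8 / 2 = 204 kips.

204 kips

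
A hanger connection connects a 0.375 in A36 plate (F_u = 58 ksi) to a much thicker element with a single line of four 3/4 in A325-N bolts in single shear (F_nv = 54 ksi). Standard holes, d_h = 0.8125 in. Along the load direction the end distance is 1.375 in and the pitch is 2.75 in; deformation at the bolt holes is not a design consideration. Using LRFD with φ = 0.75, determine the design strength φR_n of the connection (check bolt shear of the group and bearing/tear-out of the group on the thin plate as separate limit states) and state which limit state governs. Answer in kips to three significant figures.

Bolt shear: A_b = π·0.75²/4 = 0.4418 in²; R_n = 54 × 0.4418 × 4 × 1 = 95.43 kips → 0.75 × 95.43 = 71.6 kips.
Bearing (1.5 l_c t F_u ≤ 3.0 d t F_u): upper limit = 3.0·0.75·0.375·58 = 48.94 kips.
  Edge l_c = 1.375 − 0.8125/2 = 0.9688 → r_n = 31.61 kips; interior l_c = 2.75 − 0.8125 = 1.938 → r_n = 48.94 kips.
  R_n,bearing = 1·31.61 + 3·48.94 = 178.4 kips → 0.75 × 178.4 = 134 kips.
Bolt shear governs: 71.6 kips.

71.6 kips (bolt shear governs)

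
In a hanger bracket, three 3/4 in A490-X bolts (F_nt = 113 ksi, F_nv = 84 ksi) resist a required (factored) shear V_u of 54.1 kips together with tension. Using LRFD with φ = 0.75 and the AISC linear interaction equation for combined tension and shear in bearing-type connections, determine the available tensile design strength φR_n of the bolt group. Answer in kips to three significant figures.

73.2 kips

A_b = π·0.75²/4 = 0.4418 in²; f_rv = 54.1 / (3 × 0.4418) = 40.82 ksi.
F'_nt = 1.3 F_nt − (F_nt / φF_nv) f_rv = 1.3·113 − (113/(0.75·84))·40.82 = 73.68 ksi, capped at F_nt → F'_nt = 73.68 ksi.
R_n = F'_nt · A_b · n = 73.68 × 0.4418 × 3 = 97.66 kips.
Design strength φR_n = 0.75 × 97.66 = 73.2 kips.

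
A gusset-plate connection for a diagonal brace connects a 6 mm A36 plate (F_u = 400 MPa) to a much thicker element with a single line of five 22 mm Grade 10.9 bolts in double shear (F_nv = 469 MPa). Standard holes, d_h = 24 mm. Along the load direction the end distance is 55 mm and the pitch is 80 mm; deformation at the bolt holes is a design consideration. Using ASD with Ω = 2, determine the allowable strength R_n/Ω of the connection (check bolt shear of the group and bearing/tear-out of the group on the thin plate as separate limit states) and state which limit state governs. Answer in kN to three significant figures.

Bolt shear: A_b = π·22²/4 = 380.1 mm²; R_n = 469 × 380.1 × 5 × 2 / 1000 = 1783 kN → 1783 / 2 = 891 kN.
Bearing (1.2 l_c t F_u ≤ 2.4 d t F_u): upper limit = 2.4·22·6·400 / 1000 = 126.7 kN.
  Edge l_c = 55 − 24/2 = 43 → r_n = 123.8 kN; interior l_c = 80 − 24 = 56 → r_n = 126.7 kN.
  R_n,bearing = 1·123.8 + 4·126.7 = 630.7 kN → 630.7 / 2 = 315 kN.
Bearing governs: 315 kN.

315 kN (bearing governs)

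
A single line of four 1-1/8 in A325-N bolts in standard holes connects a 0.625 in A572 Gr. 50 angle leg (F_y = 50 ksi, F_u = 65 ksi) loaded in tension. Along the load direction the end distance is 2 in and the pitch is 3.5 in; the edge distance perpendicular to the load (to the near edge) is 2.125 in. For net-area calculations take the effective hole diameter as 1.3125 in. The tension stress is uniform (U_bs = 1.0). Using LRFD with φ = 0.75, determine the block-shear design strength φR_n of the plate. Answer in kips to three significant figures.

189 kips

Shear plane L_v = 2 + 3·3.5 = 12.5 in; A_gv = 12.5 × 0.625 = 7.812 in².
A_nv = (12.5 − 3.5·1.3125) × 0.625 = 4.941 in².
A_nt = (2.125 − 0.5·1.3125) × 0.625 = 0.918 in².
0.6 F_u A_nv = 192.7 kips; 0.6 F_y A_gv = 234.4 kips → shear rupture governs the shear term.
R_n = 192.7 + 1.0 × 65 × 0.918 = 252.4 kips.
Design strength φR_n = 0.75 × 252.4 = 189 kips.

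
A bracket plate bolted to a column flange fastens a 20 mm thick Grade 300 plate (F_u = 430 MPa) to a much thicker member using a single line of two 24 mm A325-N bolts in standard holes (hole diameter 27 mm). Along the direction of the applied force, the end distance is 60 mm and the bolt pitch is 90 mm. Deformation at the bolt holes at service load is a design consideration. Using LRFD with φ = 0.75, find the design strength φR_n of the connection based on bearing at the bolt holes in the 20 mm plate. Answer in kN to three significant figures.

Per bolt r_n = 1.2 l_c t F_u ≤ 2.4 d t F_u; upper limit = 2.4 × 24 × 20 × 430 / 1000 = 495.4 kN.
Edge bolt: l_c = 60 − 27/2 = 46.5 mm → 1.2 × 46.5 × 20 × 430 / 1000 = 479.9 → r_n = 479.9 kN.
Interior bolts: l_c = 90 − 27 = 63 mm → 1.2 × 63 × 20 × 430 / 1000 = 650.2 → r_n = 495.4 kN.
R_n = 1 × 479.9 + 1 × 495.4 = 975.2 kN.
Design strength φR_n = 0.75 × 975.2 = 731 kN.

731 kN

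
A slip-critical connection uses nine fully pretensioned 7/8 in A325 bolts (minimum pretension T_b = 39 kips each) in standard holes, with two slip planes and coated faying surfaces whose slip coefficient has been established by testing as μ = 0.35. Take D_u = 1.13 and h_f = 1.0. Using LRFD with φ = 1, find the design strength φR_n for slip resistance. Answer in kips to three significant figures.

278 kips

R_n = μ · D_u · h_f · T_b · n_s · n_b = 0.35 × 1.13 × 1.0 × 39 × 2 × 9 = 277.6 kips.
Design strength φR_n = 1 × 277.6 = 278 kips.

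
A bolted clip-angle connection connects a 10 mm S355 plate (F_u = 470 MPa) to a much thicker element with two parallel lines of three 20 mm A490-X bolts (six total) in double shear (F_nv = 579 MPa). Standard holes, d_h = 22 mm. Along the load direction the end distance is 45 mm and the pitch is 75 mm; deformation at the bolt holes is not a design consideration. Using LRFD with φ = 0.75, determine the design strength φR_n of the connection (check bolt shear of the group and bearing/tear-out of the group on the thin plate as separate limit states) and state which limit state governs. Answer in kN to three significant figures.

Bolt shear: A_b = π·20²/4 = 314.2 mm²; R_n = 579 × 314.2 × 6 × 2 / 1000 = 2183 kN → 0.75 × 2183 = 1640 kN.
Bearing (1.5 l_c t F_u ≤ 3.0 d t F_u): upper limit = 3.0·20·10·470 / 1000 = 282 kN.
  Edge l_c = 45 − 22/2 = 34 → r_n = 239.7 kN; interior l_c = 75 − 22 = 53 → r_n = 282 kN.
  R_n,bearing = 2·239.7 + 4·282 = 1607 kN → 0.75 × 1607 = 1210 kN.
Bearing governs: 1210 kN.

1210 kN (bearing governs)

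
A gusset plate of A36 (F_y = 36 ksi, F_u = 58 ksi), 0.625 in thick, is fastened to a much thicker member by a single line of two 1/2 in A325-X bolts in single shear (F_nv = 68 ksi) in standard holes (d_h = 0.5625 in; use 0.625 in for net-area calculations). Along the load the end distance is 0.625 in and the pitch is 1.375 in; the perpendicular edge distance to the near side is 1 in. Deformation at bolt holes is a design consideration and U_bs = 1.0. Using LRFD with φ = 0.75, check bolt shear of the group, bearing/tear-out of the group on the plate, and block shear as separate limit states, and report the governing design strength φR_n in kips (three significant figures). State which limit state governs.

20 kips (bolt shear governs)

Bolt shear: A_b = π·0.5²/4 = 0.1963 in²; R_n = 68 × 0.1963 × 2 × 1 = 26.7 kips → 0.75 × 26.7 = 20 kips.
Bearing: edge l_c = 0.3438, r_n = 14.95 kips; interior l_c = 0.8125, r_n = 35.34 kips; R_n = 14.95 + 1·35.34 = 50.3 kips → 37.7 kips.
Block shear: A_gv = 1.25, A_nv = 0.6641, A_nt = 0.4297 in²; R_n = min(0.6F_uA_nv, 0.6F_yA_gv) + U_bs·F_u·A_nt = 48.03 kips → 36 kips.
Bolt shear governs: 20 kips.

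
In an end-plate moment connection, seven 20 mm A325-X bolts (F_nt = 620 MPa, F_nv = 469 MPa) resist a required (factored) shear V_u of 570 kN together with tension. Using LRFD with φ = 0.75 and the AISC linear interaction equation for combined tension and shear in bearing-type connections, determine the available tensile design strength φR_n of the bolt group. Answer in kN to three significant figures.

A_b = π·20²/4 = 314.2 mm²; f_rv = 570 × 1000 / (7 × 314.2) = 259.2 MPa.
F'_nt = 1.3 F_nt − (F_nt / φF_nv) f_rv = 1.3·620 − (620/(0.75·469))·259.2 = 349.1 MPa, capped at F_nt → F'_nt = 349.1 MPa.
R_n = F'_nt · A_b · n = 349.1 × 314.2 × 7 / 1000 = 767.8 kN.
Design strength φR_n = 0.75 × 767.8 = 576 kN.

576 kN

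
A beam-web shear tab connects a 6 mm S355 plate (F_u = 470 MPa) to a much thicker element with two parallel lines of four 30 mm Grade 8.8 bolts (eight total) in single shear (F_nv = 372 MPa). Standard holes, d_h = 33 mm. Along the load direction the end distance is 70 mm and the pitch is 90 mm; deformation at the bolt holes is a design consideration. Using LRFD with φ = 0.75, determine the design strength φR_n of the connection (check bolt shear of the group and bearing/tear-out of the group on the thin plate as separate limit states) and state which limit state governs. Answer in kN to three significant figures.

Bolt shear: A_b = π·30²/4 = 706.9 mm²; R_n = 372 × 706.9 × 8 × 1 / 1000 = 2104 kN → 0.75 × 2104 = 1580 kN.
Bearing (1.2 l_c t F_u ≤ 2.4 d t F_u): upper limit = 2.4·30·6·470 / 1000 = 203 kN.
  Edge l_c = 70 − 33/2 = 53.5 → r_n = 181 kN; interior l_c = 90 − 33 = 57 → r_n = 192.9 kN.
  R_n,bearing = 2·181 + 6·192.9 = 1519 kN → 0.75 × 1519 = 1140 kN.
Bearing governs: 1140 kN.

1140 kN (bearing governs)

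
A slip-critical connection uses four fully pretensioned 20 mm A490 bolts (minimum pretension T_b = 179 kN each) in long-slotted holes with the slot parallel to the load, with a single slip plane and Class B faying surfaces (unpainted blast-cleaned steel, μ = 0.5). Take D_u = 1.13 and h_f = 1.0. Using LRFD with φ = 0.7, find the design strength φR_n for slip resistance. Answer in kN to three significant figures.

R_n = μ · D_u · h_f · T_b · n_s · n_b = 0.5 × 1.13 × 1.0 × 179 × 1 × 4 = 404.5 kN.
Design strength φR_n = 0.7 × 404.5 = 283 kN.

283 kN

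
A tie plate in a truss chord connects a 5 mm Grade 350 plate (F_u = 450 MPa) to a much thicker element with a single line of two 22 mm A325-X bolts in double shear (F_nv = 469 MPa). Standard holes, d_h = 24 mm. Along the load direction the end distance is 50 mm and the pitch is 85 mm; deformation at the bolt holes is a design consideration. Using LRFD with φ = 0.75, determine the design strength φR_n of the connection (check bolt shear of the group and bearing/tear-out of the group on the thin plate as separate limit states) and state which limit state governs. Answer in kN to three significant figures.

Bolt shear: A_b = π·22²/4 = 380.1 mm²; R_n = 469 × 380.1 × 2 × 2 / 1000 = 713.1 kN → 0.75 × 713.1 = 535 kN.
Bearing (1.2 l_c t F_u ≤ 2.4 d t F_u): upper limit = 2.4·22·5·450 / 1000 = 118.8 kN.
  Edge l_c = 50 − 24/2 = 38 → r_n = 102.6 kN; interior l_c = 85 − 24 = 61 → r_n = 118.8 kN.
  R_n,bearing = 1·102.6 + 1·118.8 = 221.4 kN → 0.75 × 221.4 = 166 kN.
Bearing governs: 166 kN.

166 kN (bearing governs)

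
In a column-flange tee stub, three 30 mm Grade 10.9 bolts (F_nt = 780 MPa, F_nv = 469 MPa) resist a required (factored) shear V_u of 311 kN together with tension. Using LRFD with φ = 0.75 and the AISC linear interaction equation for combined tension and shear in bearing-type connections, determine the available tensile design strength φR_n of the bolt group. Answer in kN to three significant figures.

1100 kN

A_b = π·30²/4 = 706.9 mm²; f_rv = 311 × 1000 / (3 × 706.9) = 146.7 MPa.
F'_nt = 1.3 F_nt − (F_nt / φF_nv) f_rv = 1.3·780 − (780/(0.75·469))·146.7 = 688.8 MPa, capped at F_nt → F'_nt = 688.8 MPa.
R_n = F'_nt · A_b · n = 688.8 × 706.9 × 3 / 1000 = 1461 kN.
Design strength φR_n = 0.75 × 1461 = 1100 kN.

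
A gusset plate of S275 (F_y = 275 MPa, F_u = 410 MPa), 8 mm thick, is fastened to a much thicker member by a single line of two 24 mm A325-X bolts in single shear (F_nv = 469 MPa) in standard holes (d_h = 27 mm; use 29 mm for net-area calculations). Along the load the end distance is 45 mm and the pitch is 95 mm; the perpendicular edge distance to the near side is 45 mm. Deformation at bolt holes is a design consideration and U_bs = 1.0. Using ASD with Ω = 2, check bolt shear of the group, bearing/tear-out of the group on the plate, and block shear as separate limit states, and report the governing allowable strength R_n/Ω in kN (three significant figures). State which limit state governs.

142 kN (block shear governs)

Bolt shear: A_b = π·24²/4 = 452.4 mm²; R_n = 469 × 452.4 × 2 × 1 / 1000 = 424.3 kN → 424.3 / 2 = 212 kN.
Bearing: edge l_c = 31.5, r_n = 124 kN; interior l_c = 68, r_n = 188.9 kN; R_n = 124 + 1·188.9 = 312.9 kN → 156 kN.
Block shear: A_gv = 1120, A_nv = 772, A_nt = 244 mm²; R_n = min(0.6F_uA_nv, 0.6F_yA_gv) + U_bs·F_u·A_nt = 284.8 kN → 142 kN.
Block shear governs: 142 kN.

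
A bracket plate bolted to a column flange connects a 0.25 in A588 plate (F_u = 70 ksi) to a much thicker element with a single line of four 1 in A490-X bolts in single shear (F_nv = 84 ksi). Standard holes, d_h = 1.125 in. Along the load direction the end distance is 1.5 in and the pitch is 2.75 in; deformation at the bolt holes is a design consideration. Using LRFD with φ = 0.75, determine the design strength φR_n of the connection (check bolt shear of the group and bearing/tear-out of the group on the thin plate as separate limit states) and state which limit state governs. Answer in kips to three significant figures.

91.5 kips (bearing governs)

Bolt shear: A_b = π·1²/4 = 0.7854 in²; R_n = 84 × 0.7854 × 4 × 1 = 263.9 kips → 0.75 × 263.9 = 198 kips.
Bearing (1.2 l_c t F_u ≤ 2.4 d t F_u): upper limit = 2.4·1·0.25·70 = 42 kips.
  Edge l_c = 1.5 − 1.125/2 = 0.9375 → r_n = 19.69 kips; interior l_c = 2.75 − 1.125 = 1.625 → r_n = 34.12 kips.
  R_n,bearing = 1·19.69 + 3·34.12 = 122.1 kips → 0.75 × 122.1 = 91.5 kips.
Bearing governs: 91.5 kips.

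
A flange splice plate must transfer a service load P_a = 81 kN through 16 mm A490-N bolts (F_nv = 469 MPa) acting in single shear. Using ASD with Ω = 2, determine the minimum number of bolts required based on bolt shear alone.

2 bolts

A_b = π·16²/4 = 201.1 mm².
Per-bolt allowable strength R_n/Ω = 469 × 201.1 × 1 / 1000 / 2 = 47.15 kN.
n ≥ 81 / 47.15 = 1.718 → use 2 bolts.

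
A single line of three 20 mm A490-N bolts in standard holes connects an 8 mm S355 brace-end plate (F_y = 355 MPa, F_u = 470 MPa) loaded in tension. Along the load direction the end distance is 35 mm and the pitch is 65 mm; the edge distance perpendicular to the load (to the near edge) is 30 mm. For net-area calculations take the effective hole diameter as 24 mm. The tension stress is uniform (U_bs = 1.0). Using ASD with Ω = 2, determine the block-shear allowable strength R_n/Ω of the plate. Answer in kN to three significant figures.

Shear plane L_v = 35 + 2·65 = 165 mm; A_gv = 165 × 8 = 1320 mm².
A_nv = (165 − 2.5·24) × 8 = 840 mm².
A_nt = (30 − 0.5·24) × 8 = 144 mm².
0.6 F_u A_nv = 236.9 kN; 0.6 F_y A_gv = 281.2 kN → shear rupture governs the shear term.
R_n = 236.9 + 1.0 × 470 × 144 / 1000 = 304.6 kN.
Allowable strength R_n/Ω = 304.6 / 2 = 152 kN.

152 kN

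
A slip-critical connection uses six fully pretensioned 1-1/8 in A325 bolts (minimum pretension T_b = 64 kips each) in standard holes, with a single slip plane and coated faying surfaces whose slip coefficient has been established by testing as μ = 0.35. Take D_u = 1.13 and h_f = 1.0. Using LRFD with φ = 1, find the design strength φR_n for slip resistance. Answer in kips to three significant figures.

152 kips

R_n = μ · D_u · h_f · T_b · n_s · n_b = 0.35 × 1.13 × 1.0 × 64 × 1 × 6 = 151.9 kips.
Design strength φR_n = 1 × 151.9 = 152 kips.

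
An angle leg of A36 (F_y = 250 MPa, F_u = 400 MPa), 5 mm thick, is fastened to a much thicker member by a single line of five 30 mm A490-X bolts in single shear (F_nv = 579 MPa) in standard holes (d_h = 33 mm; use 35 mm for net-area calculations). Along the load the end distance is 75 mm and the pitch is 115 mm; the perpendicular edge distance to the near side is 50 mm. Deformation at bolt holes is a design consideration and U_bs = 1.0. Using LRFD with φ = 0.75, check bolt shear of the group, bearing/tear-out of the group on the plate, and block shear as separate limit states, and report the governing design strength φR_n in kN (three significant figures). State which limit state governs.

Bolt shear: A_b = π·30²/4 = 706.9 mm²; R_n = 579 × 706.9 × 5 × 1 / 1000 = 2046 kN → 0.75 × 2046 = 1530 kN.
Bearing: edge l_c = 58.5, r_n = 140.4 kN; interior l_c = 82, r_n = 144 kN; R_n = 140.4 + 4·144 = 716.4 kN → 537 kN.
Block shear: A_gv = 2675, A_nv = 1888, A_nt = 162.5 mm²; R_n = min(0.6F_uA_nv, 0.6F_yA_gv) + U_bs·F_u·A_nt = 466.2 kN → 350 kN.
Block shear governs: 350 kN.

350 kN (block shear governs)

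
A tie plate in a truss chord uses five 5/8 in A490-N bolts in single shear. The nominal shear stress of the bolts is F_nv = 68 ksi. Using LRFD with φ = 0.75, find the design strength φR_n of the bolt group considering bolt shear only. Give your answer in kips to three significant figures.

A_b = π × 0.625² / 4 = 0.3068 in².
R_n = F_nv · A_b · n · n_s = 68 × 0.3068 × 5 × 1 = 104.3 kips.
Design strength φR_n = 0.75 × 104.3 = 78.2 kips.

78.2 kips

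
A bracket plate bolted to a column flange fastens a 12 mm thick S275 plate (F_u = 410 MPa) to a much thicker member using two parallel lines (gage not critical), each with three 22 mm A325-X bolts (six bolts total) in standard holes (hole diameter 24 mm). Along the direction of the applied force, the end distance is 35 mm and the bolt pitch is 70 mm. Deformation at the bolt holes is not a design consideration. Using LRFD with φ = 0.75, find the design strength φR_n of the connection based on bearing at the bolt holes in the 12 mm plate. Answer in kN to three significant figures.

Per bolt r_n = 1.5 l_c t F_u ≤ 3.0 d t F_u; upper limit = 3.0 × 22 × 12 × 410 / 1000 = 324.7 kN.
Edge bolt: l_c = 35 − 24/2 = 23 mm → 1.5 × 23 × 12 × 410 / 1000 = 169.7 → r_n = 169.7 kN.
Interior bolts: l_c = 70 − 24 = 46 mm → 1.5 × 46 × 12 × 410 / 1000 = 339.5 → r_n = 324.7 kN.
R_n = 2 × 169.7 + 4 × 324.7 = 1638 kN.
Design strength φR_n = 0.75 × 1638 = 1230 kN.

1230 kN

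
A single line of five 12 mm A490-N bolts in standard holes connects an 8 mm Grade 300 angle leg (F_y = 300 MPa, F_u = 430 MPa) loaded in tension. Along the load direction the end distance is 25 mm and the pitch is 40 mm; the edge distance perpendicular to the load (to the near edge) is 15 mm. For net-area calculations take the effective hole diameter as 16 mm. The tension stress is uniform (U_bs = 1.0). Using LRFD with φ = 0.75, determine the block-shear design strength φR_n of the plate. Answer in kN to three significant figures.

193 kN

Shear plane L_v = 25 + 4·40 = 185 mm; A_gv = 185 × 8 = 1480 mm².
A_nv = (185 − 4.5·16) × 8 = 904 mm².
A_nt = (15 − 0.5·16) × 8 = 56 mm².
0.6 F_u A_nv = 233.2 kN; 0.6 F_y A_gv = 266.4 kN → shear rupture governs the shear term.
R_n = 233.2 + 1.0 × 430 × 56 / 1000 = 257.3 kN.
Design strength φR_n = 0.75 × 257.3 = 193 kN.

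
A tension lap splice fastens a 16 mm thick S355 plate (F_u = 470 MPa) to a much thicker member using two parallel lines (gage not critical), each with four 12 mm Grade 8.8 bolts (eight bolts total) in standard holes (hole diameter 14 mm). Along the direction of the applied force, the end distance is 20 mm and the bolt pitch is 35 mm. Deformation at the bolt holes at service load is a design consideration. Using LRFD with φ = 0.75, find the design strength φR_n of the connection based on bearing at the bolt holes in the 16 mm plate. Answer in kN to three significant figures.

Per bolt r_n = 1.2 l_c t F_u ≤ 2.4 d t F_u; upper limit = 2.4 × 12 × 16 × 470 / 1000 = 216.6 kN.
Edge bolt: l_c = 20 − 14/2 = 13 mm → 1.2 × 13 × 16 × 470 / 1000 = 117.3 → r_n = 117.3 kN.
Interior bolts: l_c = 35 − 14 = 21 mm → 1.2 × 21 × 16 × 470 / 1000 = 189.5 → r_n = 189.5 kN.
R_n = 2 × 117.3 + 6 × 189.5 = 1372 kN.
Design strength φR_n = 0.75 × 1372 = 1030 kN.

1030 kN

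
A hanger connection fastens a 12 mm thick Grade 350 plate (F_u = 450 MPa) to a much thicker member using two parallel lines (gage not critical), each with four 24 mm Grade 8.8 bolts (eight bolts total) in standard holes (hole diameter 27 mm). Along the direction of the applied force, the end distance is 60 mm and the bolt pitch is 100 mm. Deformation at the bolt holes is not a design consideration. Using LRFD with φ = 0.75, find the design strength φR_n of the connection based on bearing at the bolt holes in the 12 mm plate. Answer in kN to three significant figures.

2310 kN

Per bolt r_n = 1.5 l_c t F_u ≤ 3.0 d t F_u; upper limit = 3.0 × 24 × 12 × 450 / 1000 = 388.8 kN.
Edge bolt: l_c = 60 − 27/2 = 46.5 mm → 1.5 × 46.5 × 12 × 450 / 1000 = 376.7 → r_n = 376.7 kN.
Interior bolts: l_c = 100 − 27 = 73 mm → 1.5 × 73 × 12 × 450 / 1000 = 591.3 → r_n = 388.8 kN.
R_n = 2 × 376.7 + 6 × 388.8 = 3086 kN.
Design strength φR_n = 0.75 × 3086 = 2310 kN.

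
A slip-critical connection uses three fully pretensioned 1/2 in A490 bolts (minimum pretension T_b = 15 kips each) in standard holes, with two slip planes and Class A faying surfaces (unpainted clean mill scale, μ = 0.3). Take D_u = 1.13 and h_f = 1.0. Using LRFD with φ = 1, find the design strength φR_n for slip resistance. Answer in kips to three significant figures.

R_n = μ · D_u · h_f · T_b · n_s · n_b = 0.3 × 1.13 × 1.0 × 15 × 2 × 3 = 30.51 kips.
Design strength φR_n = 1 × 30.51 = 30.5 kips.

30.5 kips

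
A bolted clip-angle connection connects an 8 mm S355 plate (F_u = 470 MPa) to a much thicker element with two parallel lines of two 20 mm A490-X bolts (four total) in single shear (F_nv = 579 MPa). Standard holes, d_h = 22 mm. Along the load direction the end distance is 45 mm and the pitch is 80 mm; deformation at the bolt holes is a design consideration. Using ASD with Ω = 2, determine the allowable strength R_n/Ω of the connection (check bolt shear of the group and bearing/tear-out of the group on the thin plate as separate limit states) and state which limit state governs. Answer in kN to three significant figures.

334 kN (bearing governs)

Bolt shear: A_b = π·20²/4 = 314.2 mm²; R_n = 579 × 314.2 × 4 × 1 / 1000 = 727.6 kN → 727.6 / 2 = 364 kN.
Bearing (1.2 l_c t F_u ≤ 2.4 d t F_u): upper limit = 2.4·20·8·470 / 1000 = 180.5 kN.
  Edge l_c = 45 − 22/2 = 34 → r_n = 153.4 kN; interior l_c = 80 − 22 = 58 → r_n = 180.5 kN.
  R_n,bearing = 2·153.4 + 2·180.5 = 667.8 kN → 667.8 / 2 = 334 kN.
Bearing governs: 334 kN.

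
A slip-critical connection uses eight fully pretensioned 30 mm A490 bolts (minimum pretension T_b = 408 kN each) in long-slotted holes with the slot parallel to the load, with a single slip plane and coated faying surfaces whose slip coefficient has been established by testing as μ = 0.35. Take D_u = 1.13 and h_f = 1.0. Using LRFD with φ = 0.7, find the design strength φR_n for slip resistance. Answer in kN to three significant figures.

R_n = μ · D_u · h_f · T_b · n_s · n_b = 0.35 × 1.13 × 1.0 × 408 × 1 × 8 = 1291 kN.
Design strength φR_n = 0.7 × 1291 = 904 kN.

904 kN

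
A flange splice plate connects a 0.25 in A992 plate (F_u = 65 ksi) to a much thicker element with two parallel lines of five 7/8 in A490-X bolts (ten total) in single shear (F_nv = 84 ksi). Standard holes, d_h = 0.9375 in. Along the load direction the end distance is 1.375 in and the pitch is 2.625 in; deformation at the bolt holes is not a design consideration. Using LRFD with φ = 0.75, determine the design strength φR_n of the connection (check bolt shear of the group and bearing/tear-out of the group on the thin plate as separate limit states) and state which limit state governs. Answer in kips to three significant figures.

Bolt shear: A_b = π·0.875²/4 = 0.6013 in²; R_n = 84 × 0.6013 × 10 × 1 = 505.1 kips → 0.75 × 505.1 = 379 kips.
Bearing (1.5 l_c t F_u ≤ 3.0 d t F_u): upper limit = 3.0·0.875·0.25·65 = 42.66 kips.
  Edge l_c = 1.375 − 0.9375/2 = 0.9062 → r_n = 22.09 kips; interior l_c = 2.625 − 0.9375 = 1.688 → r_n = 41.13 kips.
  R_n,bearing = 2·22.09 + 8·41.13 = 373.2 kips → 0.75 × 373.2 = 280 kips.
Bearing governs: 280 kips.

280 kips (bearing governs)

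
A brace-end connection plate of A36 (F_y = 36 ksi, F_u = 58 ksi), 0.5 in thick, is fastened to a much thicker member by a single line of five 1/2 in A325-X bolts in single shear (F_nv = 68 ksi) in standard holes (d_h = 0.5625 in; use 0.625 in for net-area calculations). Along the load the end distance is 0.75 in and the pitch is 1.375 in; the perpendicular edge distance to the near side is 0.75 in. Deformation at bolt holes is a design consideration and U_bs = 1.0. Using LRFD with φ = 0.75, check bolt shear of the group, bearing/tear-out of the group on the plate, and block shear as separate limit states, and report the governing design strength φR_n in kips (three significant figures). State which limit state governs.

Bolt shear: A_b = π·0.5²/4 = 0.1963 in²; R_n = 68 × 0.1963 × 5 × 1 = 66.76 kips → 0.75 × 66.76 = 50.1 kips.
Bearing: edge l_c = 0.4688, r_n = 16.31 kips; interior l_c = 0.8125, r_n = 28.27 kips; R_n = 16.31 + 4·28.27 = 129.4 kips → 97.1 kips.
Block shear: A_gv = 3.125, A_nv = 1.719, A_nt = 0.2188 in²; R_n = min(0.6F_uA_nv, 0.6F_yA_gv) + U_bs·F_u·A_nt = 72.5 kips → 54.4 kips.
Bolt shear governs: 50.1 kips.

50.1 kips (bolt shear governs)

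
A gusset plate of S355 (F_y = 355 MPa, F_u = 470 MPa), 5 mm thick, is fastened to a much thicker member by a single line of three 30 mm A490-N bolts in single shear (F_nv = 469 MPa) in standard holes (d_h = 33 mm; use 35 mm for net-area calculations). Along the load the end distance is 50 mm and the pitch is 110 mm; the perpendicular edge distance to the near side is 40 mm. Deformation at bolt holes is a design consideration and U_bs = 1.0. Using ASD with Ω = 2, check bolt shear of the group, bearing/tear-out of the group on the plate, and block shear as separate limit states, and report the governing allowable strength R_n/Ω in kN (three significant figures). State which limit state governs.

Bolt shear: A_b = π·30²/4 = 706.9 mm²; R_n = 469 × 706.9 × 3 × 1 / 1000 = 994.5 kN → 994.5 / 2 = 497 kN.
Bearing: edge l_c = 33.5, r_n = 94.47 kN; interior l_c = 77, r_n = 169.2 kN; R_n = 94.47 + 2·169.2 = 432.9 kN → 216 kN.
Block shear: A_gv = 1350, A_nv = 912.5, A_nt = 112.5 mm²; R_n = min(0.6F_uA_nv, 0.6F_yA_gv) + U_bs·F_u·A_nt = 310.2 kN → 155 kN.
Block shear governs: 155 kN.

155 kN (block shear governs)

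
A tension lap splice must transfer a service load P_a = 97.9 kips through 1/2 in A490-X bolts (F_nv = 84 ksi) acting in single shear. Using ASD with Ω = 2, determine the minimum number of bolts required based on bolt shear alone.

12 bolts

A_b = π·0.5²/4 = 0.1963 in².
Per-bolt allowable strength R_n/Ω = 84 × 0.1963 × 1 / 2 = 8.247 kips.
n ≥ 97.9 / 8.247 = 11.87 → use 12 bolts.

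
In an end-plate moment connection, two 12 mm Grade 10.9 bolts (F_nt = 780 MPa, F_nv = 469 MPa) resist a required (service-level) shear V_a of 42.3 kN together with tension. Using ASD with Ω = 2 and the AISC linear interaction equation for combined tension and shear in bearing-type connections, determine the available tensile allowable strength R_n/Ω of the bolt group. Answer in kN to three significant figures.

A_b = π·12²/4 = 113.1 mm²; f_rv = 42.3 × 1000 / (2 × 113.1) = 187 MPa.
F'_nt = 1.3 F_nt − (Ω F_nt / F_nv) f_rv = 1.3·780 − (2·780/469)·187 = 392 MPa, capped at F_nt → F'_nt = 392 MPa.
R_n = F'_nt · A_b · n = 392 × 113.1 × 2 / 1000 = 88.66 kN.
Allowable strength R_n/Ω = 88.66 / 2 = 44.3 kN.

44.3 kN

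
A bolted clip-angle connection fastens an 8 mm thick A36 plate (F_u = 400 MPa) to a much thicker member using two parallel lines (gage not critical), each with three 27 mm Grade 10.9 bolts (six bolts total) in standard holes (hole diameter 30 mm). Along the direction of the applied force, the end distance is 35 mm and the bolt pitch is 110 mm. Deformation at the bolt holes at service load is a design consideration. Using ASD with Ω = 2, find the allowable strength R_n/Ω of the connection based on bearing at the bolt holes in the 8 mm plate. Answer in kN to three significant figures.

Per bolt r_n = 1.2 l_c t F_u ≤ 2.4 d t F_u; upper limit = 2.4 × 27 × 8 × 400 / 1000 = 207.4 kN.
Edge bolt: l_c = 35 − 30/2 = 20 mm → 1.2 × 20 × 8 × 400 / 1000 = 76.8 → r_n = 76.8 kN.
Interior bolts: l_c = 110 − 30 = 80 mm → 1.2 × 80 × 8 × 400 / 1000 = 307.2 → r_n = 207.4 kN.
R_n = 2 × 76.8 + 4 × 207.4 = 983 kN.
Allowable strength R_n/Ω = 983 / 2 = 492 kN.

492 kN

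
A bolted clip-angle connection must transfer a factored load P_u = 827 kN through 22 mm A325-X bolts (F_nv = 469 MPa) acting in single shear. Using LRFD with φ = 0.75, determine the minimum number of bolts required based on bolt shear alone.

7 bolts

A_b = π·22²/4 = 380.1 mm².
Per-bolt design strength φR_n = 0.75 × 469 × 380.1 × 1 / 1000 = 133.7 kN.
n ≥ 827 / 133.7 = 6.185 → use 7 bolts.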